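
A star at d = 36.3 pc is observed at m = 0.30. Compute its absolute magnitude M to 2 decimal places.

M = m − 5 log₁₀(d/10 pc) = 0.30 − 5 log₁₀(36.3/10)
  = 0.30 − 5 × 0.560 = 0.30 − 2.80 = -2.50.

-2.50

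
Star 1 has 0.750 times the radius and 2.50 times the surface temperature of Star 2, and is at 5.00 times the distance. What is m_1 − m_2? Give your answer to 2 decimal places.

L_1/L_2 = (0.750)²(2.50)⁴ = 21.97.
F_1/F_2 = (L_1/L_2)/(d_1/d_2)² = 21.97/25.00 = 0.8789.
m_1 − m_2 = −2.5 log₁₀(0.8789) = 0.14.

0.14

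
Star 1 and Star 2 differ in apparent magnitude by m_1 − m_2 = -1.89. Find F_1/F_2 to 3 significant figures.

5.70

F_1/F_2 = 10^(−(m_1 − m_2)/2.5) = 10^(1.89/2.5) = 10^0.756 = 5.702.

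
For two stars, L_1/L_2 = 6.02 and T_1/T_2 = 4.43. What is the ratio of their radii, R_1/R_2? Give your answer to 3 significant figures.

L ∝ R²T⁴ gives R ∝ √L / T², so
R_1/R_2 = √(6.02) / (4.43)² = 2.454 / 19.62 = 0.1250.

0.125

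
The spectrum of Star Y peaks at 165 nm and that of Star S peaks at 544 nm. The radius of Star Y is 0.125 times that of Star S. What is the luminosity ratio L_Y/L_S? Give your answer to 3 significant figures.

Wien's law gives T ∝ 1/λ_max, so T_Y/T_S = λ_S/λ_Y = 544/165 = 3.297.
Then L ∝ R²T⁴ gives L_Y/L_S = (0.125)² × (3.297)⁴ = 0.01562 × 118.2 = 1.846.

1.85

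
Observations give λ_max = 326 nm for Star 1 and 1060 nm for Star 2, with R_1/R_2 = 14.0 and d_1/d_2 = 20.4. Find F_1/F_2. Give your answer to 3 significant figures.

Wien's law: T_1/T_2 = λ_2/λ_1 = 1060/326 = 3.252.
L_1/L_2 = (R_1/R_2)²(T_1/T_2)⁴ = (14.0)²(3.252)⁴ = 2.191×10^4.
F_1/F_2 = (L_1/L_2)/(d_1/d_2)² = 2.191×10^4/(20.4)² = 52.64.

52.6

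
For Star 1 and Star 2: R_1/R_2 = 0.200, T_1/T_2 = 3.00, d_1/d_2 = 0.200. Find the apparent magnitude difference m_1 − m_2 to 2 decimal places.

L_1/L_2 = (0.200)²(3.00)⁴ = 3.240.
F_1/F_2 = (L_1/L_2)/(d_1/d_2)² = 3.240/0.04000 = 81.00.
m_1 − m_2 = −2.5 log₁₀(81.00) = -4.77.

-4.77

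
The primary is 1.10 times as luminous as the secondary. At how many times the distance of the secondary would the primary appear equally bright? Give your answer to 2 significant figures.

Equal flux requires L_p/d_p² = L_s/d_s², so d_p/d_s = √(L_p/L_s)
= √(1.10) = 1.049.

1.0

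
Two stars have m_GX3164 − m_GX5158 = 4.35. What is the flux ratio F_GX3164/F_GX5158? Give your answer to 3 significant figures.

0.0182

F_GX3164/F_GX5158 = 10^(−(m_GX3164 − m_GX5158)/2.5) = 10^(-4.35/2.5) = 10^-1.740 = 0.01820.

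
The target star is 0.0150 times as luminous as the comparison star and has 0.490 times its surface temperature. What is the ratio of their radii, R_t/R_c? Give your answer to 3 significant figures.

L ∝ R²T⁴ gives R ∝ √L / T², so
R_t/R_c = √(0.0150) / (0.490)² = 0.1225 / 0.2401 = 0.5101.

0.510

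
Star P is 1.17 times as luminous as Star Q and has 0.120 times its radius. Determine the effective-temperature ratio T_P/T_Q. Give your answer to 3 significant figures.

L ∝ R²T⁴ gives T ∝ (L/R²)^(1/4), so
T_P/T_Q = (1.17 / 0.120²)^(1/4) = (81.25)^(1/4) = 3.002.

3.00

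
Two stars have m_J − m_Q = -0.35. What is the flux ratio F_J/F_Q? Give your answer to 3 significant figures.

F_J/F_Q = 10^(−(m_J − m_Q)/2.5) = 10^(0.35/2.5) = 10^0.140 = 1.380.

1.38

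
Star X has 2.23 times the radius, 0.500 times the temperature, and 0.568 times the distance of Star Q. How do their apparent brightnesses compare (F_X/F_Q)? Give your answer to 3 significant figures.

L_X/L_Q = (R_X/R_Q)²(T_X/T_Q)⁴ = (2.23)² × (0.500)⁴ = 0.3108.
F_X/F_Q = (L_X/L_Q)/(d_X/d_Q)² = 0.3108 / (0.568)² = 0.9634.

0.963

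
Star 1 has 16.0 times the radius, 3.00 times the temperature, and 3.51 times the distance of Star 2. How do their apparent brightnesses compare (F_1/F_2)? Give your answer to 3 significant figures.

1.68×10^3

L_1/L_2 = (R_1/R_2)²(T_1/T_2)⁴ = (16.0)² × (3.00)⁴ = 2.074×10^4.
F_1/F_2 = (L_1/L_2)/(d_1/d_2)² = 2.074×10^4 / (3.51)² = 1683.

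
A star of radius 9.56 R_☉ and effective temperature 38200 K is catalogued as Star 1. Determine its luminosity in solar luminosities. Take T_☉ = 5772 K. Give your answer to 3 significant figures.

L/L_☉ = (R/R_☉)² (T/T_☉)⁴ = (9.56)² × (38200/5772)⁴
       = 91.39 × (6.618)⁴ = 91.39 × 1918 = 1.753×10^5.

1.75×10^5 solar luminosities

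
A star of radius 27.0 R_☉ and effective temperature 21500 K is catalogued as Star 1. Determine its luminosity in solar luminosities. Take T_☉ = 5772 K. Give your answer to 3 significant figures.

L/L_☉ = (R/R_☉)² (T/T_☉)⁴ = (27.0)² × (21500/5772)⁴
       = 729.0 × (3.725)⁴ = 729.0 × 192.5 = 1.403×10^5.

1.40×10^5 solar luminosities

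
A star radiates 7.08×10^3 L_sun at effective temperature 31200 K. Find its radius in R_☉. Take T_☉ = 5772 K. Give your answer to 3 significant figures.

2.88 R_☉

R/R_☉ = √(L/L_☉) / (T/T_☉)² = √(7.08×10^3) / (5.405)²
       = 84.14 / 29.22 = 2.880.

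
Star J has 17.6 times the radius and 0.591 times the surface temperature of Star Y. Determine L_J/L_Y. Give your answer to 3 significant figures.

37.8

From the Stefan–Boltzmann law, L ∝ R²T⁴, so
L_J/L_Y = (R_J/R_Y)² (T_J/T_Y)⁴ = (17.6)² × (0.591)⁴ = 309.8 × 0.1220 = 37.79.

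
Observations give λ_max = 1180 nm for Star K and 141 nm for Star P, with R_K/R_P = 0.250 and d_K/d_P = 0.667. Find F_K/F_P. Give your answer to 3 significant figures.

Wien's law: T_K/T_P = λ_P/λ_K = 141/1180 = 0.1195.
L_K/L_P = (R_K/R_P)²(T_K/T_P)⁴ = (0.250)²(0.1195)⁴ = 1.274×10^-5.
F_K/F_P = (L_K/L_P)/(d_K/d_P)² = 1.274×10^-5/(0.667)² = 2.864×10^-5.

2.86×10^-5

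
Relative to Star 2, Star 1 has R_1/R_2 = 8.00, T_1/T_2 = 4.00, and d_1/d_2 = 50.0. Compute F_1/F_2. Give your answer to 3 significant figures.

6.55

L_1/L_2 = (R_1/R_2)²(T_1/T_2)⁴ = (8.00)² × (4.00)⁴ = 1.638×10^4.
F_1/F_2 = (L_1/L_2)/(d_1/d_2)² = 1.638×10^4 / (50.0)² = 6.554.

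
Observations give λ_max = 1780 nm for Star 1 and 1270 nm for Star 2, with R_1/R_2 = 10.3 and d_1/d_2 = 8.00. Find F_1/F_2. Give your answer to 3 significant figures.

0.430

Wien's law: T_1/T_2 = λ_2/λ_1 = 1270/1780 = 0.7135.
L_1/L_2 = (R_1/R_2)²(T_1/T_2)⁴ = (10.3)²(0.7135)⁴ = 27.49.
F_1/F_2 = (L_1/L_2)/(d_1/d_2)² = 27.49/(8.00)² = 0.4296.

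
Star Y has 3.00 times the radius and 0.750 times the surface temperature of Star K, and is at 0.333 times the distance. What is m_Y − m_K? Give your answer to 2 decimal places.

-3.52

L_Y/L_K = (3.00)²(0.750)⁴ = 2.848.
F_Y/F_K = (L_Y/L_K)/(d_Y/d_K)² = 2.848/0.1109 = 25.68.
m_Y − m_K = −2.5 log₁₀(25.68) = -3.52.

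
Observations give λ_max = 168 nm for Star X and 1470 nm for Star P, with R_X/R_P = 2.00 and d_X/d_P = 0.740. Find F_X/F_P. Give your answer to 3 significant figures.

4.28×10^4

Wien's law: T_X/T_P = λ_P/λ_X = 1470/168 = 8.750.
L_X/L_P = (R_X/R_P)²(T_X/T_P)⁴ = (2.00)²(8.750)⁴ = 2.345×10^4.
F_X/F_P = (L_X/L_P)/(d_X/d_P)² = 2.345×10^4/(0.740)² = 4.282×10^4.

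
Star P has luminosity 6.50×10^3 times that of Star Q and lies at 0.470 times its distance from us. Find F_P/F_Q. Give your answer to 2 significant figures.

F = L/(4πd²), so F_P/F_Q = (L_P/L_Q) / (d_P/d_Q)²
= 6.50×10^3 / (0.470)² = 6.50×10^3 / 0.2209 = 2.943×10^4.

2.9×10^4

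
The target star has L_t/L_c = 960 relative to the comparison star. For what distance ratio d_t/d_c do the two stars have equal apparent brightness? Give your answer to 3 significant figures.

31.0

Equal flux requires L_t/d_t² = L_c/d_c², so d_t/d_c = √(L_t/L_c)
= √(960) = 30.98.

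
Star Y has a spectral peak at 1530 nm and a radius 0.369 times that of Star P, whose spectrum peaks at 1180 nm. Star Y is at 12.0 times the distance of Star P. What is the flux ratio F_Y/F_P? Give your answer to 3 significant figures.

3.35×10^-4

Wien's law: T_Y/T_P = λ_P/λ_Y = 1180/1530 = 0.7712.
L_Y/L_P = (R_Y/R_P)²(T_Y/T_P)⁴ = (0.369)²(0.7712)⁴ = 0.04817.
F_Y/F_P = (L_Y/L_P)/(d_Y/d_P)² = 0.04817/(12.0)² = 3.345×10^-4.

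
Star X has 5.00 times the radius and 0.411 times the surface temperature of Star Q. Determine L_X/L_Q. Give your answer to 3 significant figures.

From the Stefan–Boltzmann law, L ∝ R²T⁴, so
L_X/L_Q = (R_X/R_Q)² (T_X/T_Q)⁴ = (5.00)² × (0.411)⁴ = 25.00 × 0.02853 = 0.7134.

0.713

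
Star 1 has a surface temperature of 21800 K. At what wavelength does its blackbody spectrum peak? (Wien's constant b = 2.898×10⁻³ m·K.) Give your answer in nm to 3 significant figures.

λ_max = b/T = 2.898×10⁻³ / 21800 = 1.33×10^-7 m = 132.9 nm.

133 nm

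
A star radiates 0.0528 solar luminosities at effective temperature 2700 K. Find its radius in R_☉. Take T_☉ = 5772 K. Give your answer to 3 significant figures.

R/R_☉ = √(L/L_☉) / (T/T_☉)² = √(0.0528) / (0.4678)²
       = 0.2298 / 0.2188 = 1.050.

1.05 R_☉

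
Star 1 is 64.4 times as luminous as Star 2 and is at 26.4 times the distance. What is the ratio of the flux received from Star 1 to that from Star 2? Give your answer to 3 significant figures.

0.0924

F = L/(4πd²), so F_1/F_2 = (L_1/L_2) / (d_1/d_2)²
= 64.4 / (26.4)² = 64.4 / 697.0 = 0.09240.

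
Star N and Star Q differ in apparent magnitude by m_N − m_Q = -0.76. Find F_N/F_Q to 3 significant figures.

2.01

F_N/F_Q = 10^(−(m_N − m_Q)/2.5) = 10^(0.76/2.5) = 10^0.304 = 2.014.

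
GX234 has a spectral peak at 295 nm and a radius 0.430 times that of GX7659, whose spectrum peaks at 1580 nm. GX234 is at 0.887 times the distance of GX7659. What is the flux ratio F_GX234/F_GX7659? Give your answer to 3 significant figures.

Wien's law: T_GX234/T_GX7659 = λ_GX7659/λ_GX234 = 1580/295 = 5.356.
L_GX234/L_GX7659 = (R_GX234/R_GX7659)²(T_GX234/T_GX7659)⁴ = (0.430)²(5.356)⁴ = 152.2.
F_GX234/F_GX7659 = (L_GX234/L_GX7659)/(d_GX234/d_GX7659)² = 152.2/(0.887)² = 193.4.

193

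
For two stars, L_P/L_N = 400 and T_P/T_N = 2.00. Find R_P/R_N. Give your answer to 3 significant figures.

L ∝ R²T⁴ gives R ∝ √L / T², so
R_P/R_N = √(400) / (2.00)² = 20.00 / 4.000 = 5.000.

5.00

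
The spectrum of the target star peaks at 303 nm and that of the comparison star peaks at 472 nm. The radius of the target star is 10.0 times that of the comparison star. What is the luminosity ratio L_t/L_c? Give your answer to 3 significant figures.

Wien's law gives T ∝ 1/λ_max, so T_t/T_c = λ_c/λ_t = 472/303 = 1.558.
Then L ∝ R²T⁴ gives L_t/L_c = (10.0)² × (1.558)⁴ = 100.0 × 5.888 = 588.8.

589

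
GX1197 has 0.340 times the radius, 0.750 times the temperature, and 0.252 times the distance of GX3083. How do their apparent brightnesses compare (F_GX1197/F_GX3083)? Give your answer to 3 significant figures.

0.576

L_GX1197/L_GX3083 = (R_GX1197/R_GX3083)²(T_GX1197/T_GX3083)⁴ = (0.340)² × (0.750)⁴ = 0.03658.
F_GX1197/F_GX3083 = (L_GX1197/L_GX3083)/(d_GX1197/d_GX3083)² = 0.03658 / (0.252)² = 0.5760.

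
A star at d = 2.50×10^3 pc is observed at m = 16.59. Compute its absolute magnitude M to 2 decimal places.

M = m − 5 log₁₀(d/10 pc) = 16.59 − 5 log₁₀(2.50×10^3/10)
  = 16.59 − 5 × 2.398 = 16.59 − 11.99 = 4.60.

4.60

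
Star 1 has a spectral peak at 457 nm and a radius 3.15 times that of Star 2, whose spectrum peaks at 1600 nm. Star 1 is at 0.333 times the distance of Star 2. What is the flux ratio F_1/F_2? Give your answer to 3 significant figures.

1.34×10^4

Wien's law: T_1/T_2 = λ_2/λ_1 = 1600/457 = 3.501.
L_1/L_2 = (R_1/R_2)²(T_1/T_2)⁴ = (3.15)²(3.501)⁴ = 1491.
F_1/F_2 = (L_1/L_2)/(d_1/d_2)² = 1491/(0.333)² = 1.344×10^4.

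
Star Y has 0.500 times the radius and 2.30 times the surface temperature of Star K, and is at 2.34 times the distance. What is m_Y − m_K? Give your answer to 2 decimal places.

-0.27

L_Y/L_K = (0.500)²(2.30)⁴ = 6.996.
F_Y/F_K = (L_Y/L_K)/(d_Y/d_K)² = 6.996/5.476 = 1.278.
m_Y − m_K = −2.5 log₁₀(1.278) = -0.27.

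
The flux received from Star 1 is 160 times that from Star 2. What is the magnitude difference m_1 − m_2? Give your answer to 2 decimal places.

m_1 − m_2 = −2.5 log₁₀(F_1/F_2) = −2.5 log₁₀(160) = −2.5 × (2.204) = -5.510.

-5.51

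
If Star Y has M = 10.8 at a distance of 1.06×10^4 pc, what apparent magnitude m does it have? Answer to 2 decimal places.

m = M + 5 log₁₀(d/10 pc) = 10.8 + 5 log₁₀(1.06×10^4/10)
  = 10.8 + 5 × 3.025 = 10.8 + 15.13 = 25.93.

25.93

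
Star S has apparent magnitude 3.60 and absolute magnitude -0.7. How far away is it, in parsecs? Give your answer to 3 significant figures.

m − M = 5 log₁₀(d/10 pc)
3.60 − (-0.7) = 4.30 = 5 log₁₀(d/10)
d = 10 × 10^(4.30/5) = 10 × 10^0.860 = 72.44 pc.

72.4 pc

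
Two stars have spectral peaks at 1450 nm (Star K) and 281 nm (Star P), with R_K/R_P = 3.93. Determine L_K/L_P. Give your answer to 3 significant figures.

0.0218

Wien's law gives T ∝ 1/λ_max, so T_K/T_P = λ_P/λ_K = 281/1450 = 0.1938.
Then L ∝ R²T⁴ gives L_K/L_P = (3.93)² × (0.1938)⁴ = 15.44 × 0.001410 = 0.02178.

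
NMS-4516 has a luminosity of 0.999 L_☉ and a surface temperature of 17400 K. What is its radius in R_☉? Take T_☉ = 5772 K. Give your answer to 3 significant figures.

0.110 R_☉

R/R_☉ = √(L/L_☉) / (T/T_☉)² = √(0.999) / (3.015)²
       = 0.9995 / 9.088 = 0.1100.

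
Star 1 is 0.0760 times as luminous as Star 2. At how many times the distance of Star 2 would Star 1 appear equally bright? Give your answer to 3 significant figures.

Equal flux requires L_1/d_1² = L_2/d_2², so d_1/d_2 = √(L_1/L_2)
= √(0.0760) = 0.2757.

0.276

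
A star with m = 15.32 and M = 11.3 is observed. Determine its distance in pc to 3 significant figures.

m − M = 5 log₁₀(d/10 pc)
15.32 − (11.3) = 4.02 = 5 log₁₀(d/10)
d = 10 × 10^(4.02/5) = 10 × 10^0.804 = 63.68 pc.

63.7 pc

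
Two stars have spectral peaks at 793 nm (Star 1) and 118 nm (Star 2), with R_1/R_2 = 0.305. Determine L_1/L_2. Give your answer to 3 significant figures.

Wien's law gives T ∝ 1/λ_max, so T_1/T_2 = λ_2/λ_1 = 118/793 = 0.1488.
Then L ∝ R²T⁴ gives L_1/L_2 = (0.305)² × (0.1488)⁴ = 0.09302 × 4.903×10^-4 = 4.561×10^-5.

4.56×10^-5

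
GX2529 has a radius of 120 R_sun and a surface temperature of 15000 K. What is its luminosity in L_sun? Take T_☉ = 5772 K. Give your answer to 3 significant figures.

6.57×10^5 L_sun

L/L_☉ = (R/R_☉)² (T/T_☉)⁴ = (120)² × (15000/5772)⁴
       = 1.440×10^4 × (2.599)⁴ = 1.440×10^4 × 45.61 = 6.568×10^5.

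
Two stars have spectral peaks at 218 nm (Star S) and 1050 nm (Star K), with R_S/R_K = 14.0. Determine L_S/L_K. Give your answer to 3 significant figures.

1.05×10^5

Wien's law gives T ∝ 1/λ_max, so T_S/T_K = λ_K/λ_S = 1050/218 = 4.817.
Then L ∝ R²T⁴ gives L_S/L_K = (14.0)² × (4.817)⁴ = 196.0 × 538.2 = 1.055×10^5.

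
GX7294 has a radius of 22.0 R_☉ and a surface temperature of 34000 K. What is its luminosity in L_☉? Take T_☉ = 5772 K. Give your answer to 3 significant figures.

L/L_☉ = (R/R_☉)² (T/T_☉)⁴ = (22.0)² × (34000/5772)⁴
       = 484.0 × (5.891)⁴ = 484.0 × 1204 = 5.827×10^5.

5.83×10^5 L_☉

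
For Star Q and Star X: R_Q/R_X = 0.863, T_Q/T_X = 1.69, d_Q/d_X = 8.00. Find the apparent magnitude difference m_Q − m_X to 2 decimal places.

L_Q/L_X = (0.863)²(1.69)⁴ = 6.075.
F_Q/F_X = (L_Q/L_X)/(d_Q/d_X)² = 6.075/64.00 = 0.09493.
m_Q − m_X = −2.5 log₁₀(0.09493) = 2.56.

2.56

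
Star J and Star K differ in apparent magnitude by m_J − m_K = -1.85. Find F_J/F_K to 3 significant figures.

F_J/F_K = 10^(−(m_J − m_K)/2.5) = 10^(1.85/2.5) = 10^0.740 = 5.495.

5.50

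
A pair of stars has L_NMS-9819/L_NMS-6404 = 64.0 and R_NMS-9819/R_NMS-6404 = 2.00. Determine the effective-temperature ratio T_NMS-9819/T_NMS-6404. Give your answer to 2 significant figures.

L ∝ R²T⁴ gives T ∝ (L/R²)^(1/4), so
T_NMS-9819/T_NMS-6404 = (64.0 / 2.00²)^(1/4) = (16.00)^(1/4) = 2.000.

2.0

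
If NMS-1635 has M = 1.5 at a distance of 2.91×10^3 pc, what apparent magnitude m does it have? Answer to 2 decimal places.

m = M + 5 log₁₀(d/10 pc) = 1.5 + 5 log₁₀(2.91×10^3/10)
  = 1.5 + 5 × 2.464 = 1.5 + 12.32 = 13.82.

13.82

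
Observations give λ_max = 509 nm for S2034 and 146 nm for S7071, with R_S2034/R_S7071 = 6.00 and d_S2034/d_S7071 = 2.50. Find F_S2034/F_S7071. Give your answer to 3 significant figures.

0.0390

Wien's law: T_S2034/T_S7071 = λ_S7071/λ_S2034 = 146/509 = 0.2868.
L_S2034/L_S7071 = (R_S2034/R_S7071)²(T_S2034/T_S7071)⁴ = (6.00)²(0.2868)⁴ = 0.2437.
F_S2034/F_S7071 = (L_S2034/L_S7071)/(d_S2034/d_S7071)² = 0.2437/(2.50)² = 0.03899.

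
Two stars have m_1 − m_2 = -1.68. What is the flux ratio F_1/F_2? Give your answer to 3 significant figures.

4.70

F_1/F_2 = 10^(−(m_1 − m_2)/2.5) = 10^(1.68/2.5) = 10^0.672 = 4.699.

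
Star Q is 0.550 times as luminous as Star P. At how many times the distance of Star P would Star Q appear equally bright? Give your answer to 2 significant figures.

Equal flux requires L_Q/d_Q² = L_P/d_P², so d_Q/d_P = √(L_Q/L_P)
= √(0.550) = 0.7416.

0.74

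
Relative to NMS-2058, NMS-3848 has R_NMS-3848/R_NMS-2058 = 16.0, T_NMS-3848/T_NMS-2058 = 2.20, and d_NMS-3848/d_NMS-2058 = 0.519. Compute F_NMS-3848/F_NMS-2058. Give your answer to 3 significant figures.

2.23×10^4

L_NMS-3848/L_NMS-2058 = (R_NMS-3848/R_NMS-2058)²(T_NMS-3848/T_NMS-2058)⁴ = (16.0)² × (2.20)⁴ = 5997.
F_NMS-3848/F_NMS-2058 = (L_NMS-3848/L_NMS-2058)/(d_NMS-3848/d_NMS-2058)² = 5997 / (0.519)² = 2.226×10^4.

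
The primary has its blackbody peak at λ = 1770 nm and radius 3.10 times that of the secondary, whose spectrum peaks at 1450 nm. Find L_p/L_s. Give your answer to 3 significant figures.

4.33

Wien's law gives T ∝ 1/λ_max, so T_p/T_s = λ_s/λ_p = 1450/1770 = 0.8192.
Then L ∝ R²T⁴ gives L_p/L_s = (3.10)² × (0.8192)⁴ = 9.610 × 0.4504 = 4.328.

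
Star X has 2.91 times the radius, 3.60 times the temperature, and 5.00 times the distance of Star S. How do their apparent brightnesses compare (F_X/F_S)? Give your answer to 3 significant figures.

L_X/L_S = (R_X/R_S)²(T_X/T_S)⁴ = (2.91)² × (3.60)⁴ = 1422.
F_X/F_S = (L_X/L_S)/(d_X/d_S)² = 1422 / (5.00)² = 56.89.

56.9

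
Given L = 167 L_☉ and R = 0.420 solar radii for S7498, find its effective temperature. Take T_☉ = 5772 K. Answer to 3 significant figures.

T/T_☉ = (L/L_☉)^(1/4) / (R/R_☉)^(1/2)
T = 5772 × (167)^(1/4) / √(0.420) = 5772 × 3.595 / 0.6481 = 3.202×10^4 K.

3.20×10^4 K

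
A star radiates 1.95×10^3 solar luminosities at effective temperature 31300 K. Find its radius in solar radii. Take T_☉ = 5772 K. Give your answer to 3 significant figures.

R/R_☉ = √(L/L_☉) / (T/T_☉)² = √(1.95×10^3) / (5.423)²
       = 44.16 / 29.41 = 1.502.

1.50 solar radii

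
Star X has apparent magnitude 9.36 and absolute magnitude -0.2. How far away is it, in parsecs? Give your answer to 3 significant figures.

m − M = 5 log₁₀(d/10 pc)
9.36 − (-0.2) = 9.56 = 5 log₁₀(d/10)
d = 10 × 10^(9.56/5) = 10 × 10^1.912 = 816.6 pc.

817 pc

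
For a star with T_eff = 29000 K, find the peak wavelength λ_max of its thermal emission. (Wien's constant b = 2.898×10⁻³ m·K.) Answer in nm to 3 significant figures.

λ_max = b/T = 2.898×10⁻³ / 29000 = 9.99×10^-8 m = 99.93 nm.

99.9 nm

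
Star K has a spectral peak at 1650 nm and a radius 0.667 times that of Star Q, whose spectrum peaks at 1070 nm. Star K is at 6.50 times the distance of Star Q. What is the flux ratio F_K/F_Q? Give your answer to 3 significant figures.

Wien's law: T_K/T_Q = λ_Q/λ_K = 1070/1650 = 0.6485.
L_K/L_Q = (R_K/R_Q)²(T_K/T_Q)⁴ = (0.667)²(0.6485)⁴ = 0.07868.
F_K/F_Q = (L_K/L_Q)/(d_K/d_Q)² = 0.07868/(6.50)² = 0.001862.

0.00186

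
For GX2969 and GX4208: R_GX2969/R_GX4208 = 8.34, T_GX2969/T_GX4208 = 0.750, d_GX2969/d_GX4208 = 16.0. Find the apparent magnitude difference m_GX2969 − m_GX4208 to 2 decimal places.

2.66

L_GX2969/L_GX4208 = (8.34)²(0.750)⁴ = 22.01.
F_GX2969/F_GX4208 = (L_GX2969/L_GX4208)/(d_GX2969/d_GX4208)² = 22.01/256.0 = 0.08597.
m_GX2969 − m_GX4208 = −2.5 log₁₀(0.08597) = 2.66.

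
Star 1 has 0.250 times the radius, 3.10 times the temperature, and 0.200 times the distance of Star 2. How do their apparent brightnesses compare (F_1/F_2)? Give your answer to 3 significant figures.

L_1/L_2 = (R_1/R_2)²(T_1/T_2)⁴ = (0.250)² × (3.10)⁴ = 5.772.
F_1/F_2 = (L_1/L_2)/(d_1/d_2)² = 5.772 / (0.200)² = 144.3.

144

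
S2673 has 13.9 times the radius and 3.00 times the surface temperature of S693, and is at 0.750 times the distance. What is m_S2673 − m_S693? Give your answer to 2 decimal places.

L_S2673/L_S693 = (13.9)²(3.00)⁴ = 1.565×10^4.
F_S2673/F_S693 = (L_S2673/L_S693)/(d_S2673/d_S693)² = 1.565×10^4/0.5625 = 2.782×10^4.
m_S2673 − m_S693 = −2.5 log₁₀(2.782×10^4) = -11.11.

-11.11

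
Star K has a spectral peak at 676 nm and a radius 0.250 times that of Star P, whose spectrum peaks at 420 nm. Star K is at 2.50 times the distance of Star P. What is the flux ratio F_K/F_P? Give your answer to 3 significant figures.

Wien's law: T_K/T_P = λ_P/λ_K = 420/676 = 0.6213.
L_K/L_P = (R_K/R_P)²(T_K/T_P)⁴ = (0.250)²(0.6213)⁴ = 0.009313.
F_K/F_P = (L_K/L_P)/(d_K/d_P)² = 0.009313/(2.50)² = 0.001490.

0.00149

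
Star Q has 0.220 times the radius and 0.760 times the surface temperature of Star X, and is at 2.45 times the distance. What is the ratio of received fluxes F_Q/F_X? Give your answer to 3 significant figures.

0.00269

L_Q/L_X = (R_Q/R_X)²(T_Q/T_X)⁴ = (0.220)² × (0.760)⁴ = 0.01615.
F_Q/F_X = (L_Q/L_X)/(d_Q/d_X)² = 0.01615 / (2.45)² = 0.002690.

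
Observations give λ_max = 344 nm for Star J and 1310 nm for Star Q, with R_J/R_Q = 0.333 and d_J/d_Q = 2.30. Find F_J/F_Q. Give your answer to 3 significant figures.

4.41

Wien's law: T_J/T_Q = λ_Q/λ_J = 1310/344 = 3.808.
L_J/L_Q = (R_J/R_Q)²(T_J/T_Q)⁴ = (0.333)²(3.808)⁴ = 23.32.
F_J/F_Q = (L_J/L_Q)/(d_J/d_Q)² = 23.32/(2.30)² = 4.408.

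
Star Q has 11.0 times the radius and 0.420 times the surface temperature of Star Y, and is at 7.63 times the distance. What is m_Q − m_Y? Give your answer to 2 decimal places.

L_Q/L_Y = (11.0)²(0.420)⁴ = 3.765.
F_Q/F_Y = (L_Q/L_Y)/(d_Q/d_Y)² = 3.765/58.22 = 0.06467.
m_Q − m_Y = −2.5 log₁₀(0.06467) = 2.97.

2.97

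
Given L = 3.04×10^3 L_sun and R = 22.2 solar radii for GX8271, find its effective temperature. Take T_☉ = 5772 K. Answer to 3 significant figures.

9.10×10^3 K

T/T_☉ = (L/L_☉)^(1/4) / (R/R_☉)^(1/2)
T = 5772 × (3.04×10^3)^(1/4) / √(22.2) = 5772 × 7.425 / 4.712 = 9096 K.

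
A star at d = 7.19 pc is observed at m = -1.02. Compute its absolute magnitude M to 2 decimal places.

-0.30

M = m − 5 log₁₀(d/10 pc) = -1.02 − 5 log₁₀(7.19/10)
  = -1.02 − 5 × -0.143 = -1.02 − -0.72 = -0.30.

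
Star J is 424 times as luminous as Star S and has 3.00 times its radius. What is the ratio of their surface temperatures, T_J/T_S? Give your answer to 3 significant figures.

L ∝ R²T⁴ gives T ∝ (L/R²)^(1/4), so
T_J/T_S = (424 / 3.00²)^(1/4) = (47.11)^(1/4) = 2.620.

2.62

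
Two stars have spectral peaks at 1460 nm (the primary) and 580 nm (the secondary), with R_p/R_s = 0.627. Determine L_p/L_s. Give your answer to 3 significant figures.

0.00979

Wien's law gives T ∝ 1/λ_max, so T_p/T_s = λ_s/λ_p = 580/1460 = 0.3973.
Then L ∝ R²T⁴ gives L_p/L_s = (0.627)² × (0.3973)⁴ = 0.3931 × 0.02491 = 0.009791.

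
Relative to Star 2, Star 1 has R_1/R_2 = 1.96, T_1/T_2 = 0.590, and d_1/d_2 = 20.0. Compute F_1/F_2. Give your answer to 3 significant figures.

L_1/L_2 = (R_1/R_2)²(T_1/T_2)⁴ = (1.96)² × (0.590)⁴ = 0.4655.
F_1/F_2 = (L_1/L_2)/(d_1/d_2)² = 0.4655 / (20.0)² = 0.001164.

0.00116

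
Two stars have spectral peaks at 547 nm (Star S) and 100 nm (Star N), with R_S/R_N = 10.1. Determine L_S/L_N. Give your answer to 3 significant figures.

0.114

Wien's law gives T ∝ 1/λ_max, so T_S/T_N = λ_N/λ_S = 100/547 = 0.1828.
Then L ∝ R²T⁴ gives L_S/L_N = (10.1)² × (0.1828)⁴ = 102.0 × 0.001117 = 0.1139.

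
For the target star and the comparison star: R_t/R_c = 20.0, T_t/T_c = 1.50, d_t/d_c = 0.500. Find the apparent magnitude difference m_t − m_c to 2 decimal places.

-9.77

L_t/L_c = (20.0)²(1.50)⁴ = 2025.
F_t/F_c = (L_t/L_c)/(d_t/d_c)² = 2025/0.2500 = 8100.
m_t − m_c = −2.5 log₁₀(8100) = -9.77.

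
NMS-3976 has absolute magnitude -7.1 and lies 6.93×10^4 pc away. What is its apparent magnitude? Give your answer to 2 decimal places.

m = M + 5 log₁₀(d/10 pc) = -7.1 + 5 log₁₀(6.93×10^4/10)
  = -7.1 + 5 × 3.841 = -7.1 + 19.20 = 12.10.

12.10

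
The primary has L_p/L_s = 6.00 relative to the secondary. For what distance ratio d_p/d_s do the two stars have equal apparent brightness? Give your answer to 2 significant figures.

Equal flux requires L_p/d_p² = L_s/d_s², so d_p/d_s = √(L_p/L_s)
= √(6.00) = 2.449.

2.4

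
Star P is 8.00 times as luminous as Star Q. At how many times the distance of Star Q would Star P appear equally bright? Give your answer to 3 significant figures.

Equal flux requires L_P/d_P² = L_Q/d_Q², so d_P/d_Q = √(L_P/L_Q)
= √(8.00) = 2.828.

2.83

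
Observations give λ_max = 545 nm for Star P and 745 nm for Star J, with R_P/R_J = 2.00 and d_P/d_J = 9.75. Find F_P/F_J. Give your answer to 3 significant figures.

Wien's law: T_P/T_J = λ_J/λ_P = 745/545 = 1.367.
L_P/L_J = (R_P/R_J)²(T_P/T_J)⁴ = (2.00)²(1.367)⁴ = 13.97.
F_P/F_J = (L_P/L_J)/(d_P/d_J)² = 13.97/(9.75)² = 0.1469.

0.147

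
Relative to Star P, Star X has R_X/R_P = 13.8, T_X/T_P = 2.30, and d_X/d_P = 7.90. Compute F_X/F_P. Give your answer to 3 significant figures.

L_X/L_P = (R_X/R_P)²(T_X/T_P)⁴ = (13.8)² × (2.30)⁴ = 5329.
F_X/F_P = (L_X/L_P)/(d_X/d_P)² = 5329 / (7.90)² = 85.39.

85.4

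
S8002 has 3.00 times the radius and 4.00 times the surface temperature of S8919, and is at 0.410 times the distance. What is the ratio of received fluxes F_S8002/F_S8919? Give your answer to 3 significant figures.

1.37×10^4

L_S8002/L_S8919 = (R_S8002/R_S8919)²(T_S8002/T_S8919)⁴ = (3.00)² × (4.00)⁴ = 2304.
F_S8002/F_S8919 = (L_S8002/L_S8919)/(d_S8002/d_S8919)² = 2304 / (0.410)² = 1.371×10^4.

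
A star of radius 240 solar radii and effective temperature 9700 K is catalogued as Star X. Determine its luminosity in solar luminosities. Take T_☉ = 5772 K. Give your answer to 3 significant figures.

L/L_☉ = (R/R_☉)² (T/T_☉)⁴ = (240)² × (9700/5772)⁴
       = 5.760×10^4 × (1.681)⁴ = 5.760×10^4 × 7.976 = 4.594×10^5.

4.59×10^5 solar luminosities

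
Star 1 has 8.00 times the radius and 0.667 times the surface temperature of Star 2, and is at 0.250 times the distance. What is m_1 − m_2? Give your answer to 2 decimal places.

-5.77

L_1/L_2 = (8.00)²(0.667)⁴ = 12.67.
F_1/F_2 = (L_1/L_2)/(d_1/d_2)² = 12.67/0.06250 = 202.7.
m_1 − m_2 = −2.5 log₁₀(202.7) = -5.77.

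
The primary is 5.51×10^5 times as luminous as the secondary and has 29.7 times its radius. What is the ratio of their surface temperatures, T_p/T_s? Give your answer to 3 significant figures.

5.00

L ∝ R²T⁴ gives T ∝ (L/R²)^(1/4), so
T_p/T_s = (5.51×10^5 / 29.7²)^(1/4) = (624.7)^(1/4) = 4.999.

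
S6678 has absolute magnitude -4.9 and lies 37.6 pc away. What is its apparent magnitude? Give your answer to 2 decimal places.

m = M + 5 log₁₀(d/10 pc) = -4.9 + 5 log₁₀(37.6/10)
  = -4.9 + 5 × 0.575 = -4.9 + 2.88 = -2.02.

-2.02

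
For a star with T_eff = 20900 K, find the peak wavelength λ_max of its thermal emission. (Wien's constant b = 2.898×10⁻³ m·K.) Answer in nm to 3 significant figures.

139 nm

λ_max = b/T = 2.898×10⁻³ / 20900 = 1.39×10^-7 m = 138.7 nm.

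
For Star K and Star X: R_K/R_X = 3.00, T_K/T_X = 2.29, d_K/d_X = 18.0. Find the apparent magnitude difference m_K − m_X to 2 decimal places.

0.29

L_K/L_X = (3.00)²(2.29)⁴ = 247.5.
F_K/F_X = (L_K/L_X)/(d_K/d_X)² = 247.5/324.0 = 0.7639.
m_K − m_X = −2.5 log₁₀(0.7639) = 0.29.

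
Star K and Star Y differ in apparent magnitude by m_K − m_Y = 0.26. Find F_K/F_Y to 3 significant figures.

0.787

F_K/F_Y = 10^(−(m_K − m_Y)/2.5) = 10^(-0.26/2.5) = 10^-0.104 = 0.7870.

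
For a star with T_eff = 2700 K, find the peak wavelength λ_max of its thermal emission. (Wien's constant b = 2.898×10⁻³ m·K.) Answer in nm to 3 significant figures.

λ_max = b/T = 2.898×10⁻³ / 2700 = 1.07×10^-6 m = 1073 nm.

1.07×10^3 nm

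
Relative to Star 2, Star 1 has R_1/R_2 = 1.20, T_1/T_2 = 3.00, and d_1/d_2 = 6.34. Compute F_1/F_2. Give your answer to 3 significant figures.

L_1/L_2 = (R_1/R_2)²(T_1/T_2)⁴ = (1.20)² × (3.00)⁴ = 116.6.
F_1/F_2 = (L_1/L_2)/(d_1/d_2)² = 116.6 / (6.34)² = 2.902.

2.90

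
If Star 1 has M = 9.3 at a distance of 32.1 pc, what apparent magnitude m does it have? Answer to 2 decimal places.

m = M + 5 log₁₀(d/10 pc) = 9.3 + 5 log₁₀(32.1/10)
  = 9.3 + 5 × 0.507 = 9.3 + 2.53 = 11.83.

11.83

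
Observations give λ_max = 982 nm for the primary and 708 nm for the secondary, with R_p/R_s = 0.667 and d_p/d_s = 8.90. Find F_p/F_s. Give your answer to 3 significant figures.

Wien's law: T_p/T_s = λ_s/λ_p = 708/982 = 0.7210.
L_p/L_s = (R_p/R_s)²(T_p/T_s)⁴ = (0.667)²(0.7210)⁴ = 0.1202.
F_p/F_s = (L_p/L_s)/(d_p/d_s)² = 0.1202/(8.90)² = 0.001518.

0.00152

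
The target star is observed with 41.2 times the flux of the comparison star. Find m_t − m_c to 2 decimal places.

m_t − m_c = −2.5 log₁₀(F_t/F_c) = −2.5 log₁₀(41.2) = −2.5 × (1.615) = -4.037.

-4.04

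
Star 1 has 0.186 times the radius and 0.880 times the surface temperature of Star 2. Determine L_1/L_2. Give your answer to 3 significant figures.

From the Stefan–Boltzmann law, L ∝ R²T⁴, so
L_1/L_2 = (R_1/R_2)² (T_1/T_2)⁴ = (0.186)² × (0.880)⁴ = 0.03460 × 0.5997 = 0.02075.

0.0207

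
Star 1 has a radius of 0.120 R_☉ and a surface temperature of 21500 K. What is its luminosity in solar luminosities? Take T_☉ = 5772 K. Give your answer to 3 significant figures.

L/L_☉ = (R/R_☉)² (T/T_☉)⁴ = (0.120)² × (21500/5772)⁴
       = 0.01440 × (3.725)⁴ = 0.01440 × 192.5 = 2.772.

2.77 solar luminosities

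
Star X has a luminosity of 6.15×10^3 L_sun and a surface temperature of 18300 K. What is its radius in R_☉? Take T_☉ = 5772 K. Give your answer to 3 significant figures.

R/R_☉ = √(L/L_☉) / (T/T_☉)² = √(6.15×10^3) / (3.170)²
       = 78.42 / 10.05 = 7.802.

7.80 R_☉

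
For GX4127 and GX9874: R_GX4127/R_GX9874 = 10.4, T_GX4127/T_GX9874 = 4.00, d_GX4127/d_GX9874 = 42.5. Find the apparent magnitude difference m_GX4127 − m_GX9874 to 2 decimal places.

L_GX4127/L_GX9874 = (10.4)²(4.00)⁴ = 2.769×10^4.
F_GX4127/F_GX9874 = (L_GX4127/L_GX9874)/(d_GX4127/d_GX9874)² = 2.769×10^4/1806 = 15.33.
m_GX4127 − m_GX9874 = −2.5 log₁₀(15.33) = -2.96.

-2.96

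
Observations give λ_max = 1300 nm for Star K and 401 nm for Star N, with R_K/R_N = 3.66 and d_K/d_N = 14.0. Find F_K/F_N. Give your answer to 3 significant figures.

Wien's law: T_K/T_N = λ_N/λ_K = 401/1300 = 0.3085.
L_K/L_N = (R_K/R_N)²(T_K/T_N)⁴ = (3.66)²(0.3085)⁴ = 0.1213.
F_K/F_N = (L_K/L_N)/(d_K/d_N)² = 0.1213/(14.0)² = 6.187×10^-4.

6.19×10^-4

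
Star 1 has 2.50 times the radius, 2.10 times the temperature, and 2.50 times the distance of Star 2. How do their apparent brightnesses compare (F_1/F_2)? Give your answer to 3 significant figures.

L_1/L_2 = (R_1/R_2)²(T_1/T_2)⁴ = (2.50)² × (2.10)⁴ = 121.6.
F_1/F_2 = (L_1/L_2)/(d_1/d_2)² = 121.6 / (2.50)² = 19.45.

19.4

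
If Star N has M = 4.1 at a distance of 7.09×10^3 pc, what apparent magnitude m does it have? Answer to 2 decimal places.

18.35

m = M + 5 log₁₀(d/10 pc) = 4.1 + 5 log₁₀(7.09×10^3/10)
  = 4.1 + 5 × 2.851 = 4.1 + 14.25 = 18.35.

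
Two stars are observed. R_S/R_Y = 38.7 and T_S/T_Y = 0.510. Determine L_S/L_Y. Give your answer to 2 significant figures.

1.0×10^2

From the Stefan–Boltzmann law, L ∝ R²T⁴, so
L_S/L_Y = (R_S/R_Y)² (T_S/T_Y)⁴ = (38.7)² × (0.510)⁴ = 1498 × 0.06765 = 101.3.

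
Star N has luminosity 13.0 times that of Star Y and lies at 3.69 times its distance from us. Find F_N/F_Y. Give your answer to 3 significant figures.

F = L/(4πd²), so F_N/F_Y = (L_N/L_Y) / (d_N/d_Y)²
= 13.0 / (3.69)² = 13.0 / 13.62 = 0.9548.

0.955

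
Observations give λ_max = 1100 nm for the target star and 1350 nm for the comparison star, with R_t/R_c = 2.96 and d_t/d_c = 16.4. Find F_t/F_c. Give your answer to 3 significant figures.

0.0739

Wien's law: T_t/T_c = λ_c/λ_t = 1350/1100 = 1.227.
L_t/L_c = (R_t/R_c)²(T_t/T_c)⁴ = (2.96)²(1.227)⁴ = 19.88.
F_t/F_c = (L_t/L_c)/(d_t/d_c)² = 19.88/(16.4)² = 0.07390.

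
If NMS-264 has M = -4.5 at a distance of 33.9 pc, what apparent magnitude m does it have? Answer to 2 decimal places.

-1.85

m = M + 5 log₁₀(d/10 pc) = -4.5 + 5 log₁₀(33.9/10)
  = -4.5 + 5 × 0.530 = -4.5 + 2.65 = -1.85.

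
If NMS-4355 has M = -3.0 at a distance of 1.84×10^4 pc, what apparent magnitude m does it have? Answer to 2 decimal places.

13.32

m = M + 5 log₁₀(d/10 pc) = -3.0 + 5 log₁₀(1.84×10^4/10)
  = -3.0 + 5 × 3.265 = -3.0 + 16.32 = 13.32.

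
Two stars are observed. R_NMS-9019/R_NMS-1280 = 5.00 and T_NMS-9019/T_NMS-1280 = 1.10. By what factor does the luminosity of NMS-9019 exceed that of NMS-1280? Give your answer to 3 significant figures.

36.6

From the Stefan–Boltzmann law, L ∝ R²T⁴, so
L_NMS-9019/L_NMS-1280 = (R_NMS-9019/R_NMS-1280)² (T_NMS-9019/T_NMS-1280)⁴ = (5.00)² × (1.10)⁴ = 25.00 × 1.464 = 36.60.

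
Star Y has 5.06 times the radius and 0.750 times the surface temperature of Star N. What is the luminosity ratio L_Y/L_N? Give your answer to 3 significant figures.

From the Stefan–Boltzmann law, L ∝ R²T⁴, so
L_Y/L_N = (R_Y/R_N)² (T_Y/T_N)⁴ = (5.06)² × (0.750)⁴ = 25.60 × 0.3164 = 8.101.

8.10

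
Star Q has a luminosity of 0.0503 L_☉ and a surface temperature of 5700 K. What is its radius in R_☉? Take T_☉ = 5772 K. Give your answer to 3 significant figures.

0.230 R_☉

R/R_☉ = √(L/L_☉) / (T/T_☉)² = √(0.0503) / (0.9875)²
       = 0.2243 / 0.9752 = 0.2300.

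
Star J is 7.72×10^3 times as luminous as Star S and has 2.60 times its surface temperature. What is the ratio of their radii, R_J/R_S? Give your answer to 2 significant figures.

L ∝ R²T⁴ gives R ∝ √L / T², so
R_J/R_S = √(7.72×10^3) / (2.60)² = 87.86 / 6.760 = 13.00.

13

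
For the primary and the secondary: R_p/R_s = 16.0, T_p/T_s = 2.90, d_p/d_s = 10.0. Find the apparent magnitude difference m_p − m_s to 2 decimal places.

-5.64

L_p/L_s = (16.0)²(2.90)⁴ = 1.811×10^4.
F_p/F_s = (L_p/L_s)/(d_p/d_s)² = 1.811×10^4/100.0 = 181.1.
m_p − m_s = −2.5 log₁₀(181.1) = -5.64.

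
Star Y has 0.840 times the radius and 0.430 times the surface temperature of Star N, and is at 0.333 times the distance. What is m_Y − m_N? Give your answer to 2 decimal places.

L_Y/L_N = (0.840)²(0.430)⁴ = 0.02412.
F_Y/F_N = (L_Y/L_N)/(d_Y/d_N)² = 0.02412/0.1109 = 0.2175.
m_Y − m_N = −2.5 log₁₀(0.2175) = 1.66.

1.66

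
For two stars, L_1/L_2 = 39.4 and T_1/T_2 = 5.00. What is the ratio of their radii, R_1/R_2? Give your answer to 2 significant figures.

0.25

L ∝ R²T⁴ gives R ∝ √L / T², so
R_1/R_2 = √(39.4) / (5.00)² = 6.277 / 25.00 = 0.2511.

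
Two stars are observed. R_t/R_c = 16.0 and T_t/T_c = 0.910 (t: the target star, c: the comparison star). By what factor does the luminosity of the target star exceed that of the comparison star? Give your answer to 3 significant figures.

From the Stefan–Boltzmann law, L ∝ R²T⁴, so
L_t/L_c = (R_t/R_c)² (T_t/T_c)⁴ = (16.0)² × (0.910)⁴ = 256.0 × 0.6857 = 175.6.

176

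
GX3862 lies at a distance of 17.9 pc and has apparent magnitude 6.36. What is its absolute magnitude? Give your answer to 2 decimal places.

5.10

M = m − 5 log₁₀(d/10 pc) = 6.36 − 5 log₁₀(17.9/10)
  = 6.36 − 5 × 0.253 = 6.36 − 1.26 = 5.10.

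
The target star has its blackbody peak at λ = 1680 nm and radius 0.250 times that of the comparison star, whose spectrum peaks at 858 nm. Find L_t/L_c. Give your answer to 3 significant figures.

Wien's law gives T ∝ 1/λ_max, so T_t/T_c = λ_c/λ_t = 858/1680 = 0.5107.
Then L ∝ R²T⁴ gives L_t/L_c = (0.250)² × (0.5107)⁴ = 0.06250 × 0.06803 = 0.004252.

0.00425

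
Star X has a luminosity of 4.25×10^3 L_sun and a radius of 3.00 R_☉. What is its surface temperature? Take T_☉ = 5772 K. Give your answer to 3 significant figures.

2.69×10^4 K

T/T_☉ = (L/L_☉)^(1/4) / (R/R_☉)^(1/2)
T = 5772 × (4.25×10^3)^(1/4) / √(3.00) = 5772 × 8.074 / 1.732 = 2.691×10^4 K.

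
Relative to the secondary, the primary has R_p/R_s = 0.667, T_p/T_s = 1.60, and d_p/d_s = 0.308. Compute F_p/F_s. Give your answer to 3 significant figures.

30.7

L_p/L_s = (R_p/R_s)²(T_p/T_s)⁴ = (0.667)² × (1.60)⁴ = 2.916.
F_p/F_s = (L_p/L_s)/(d_p/d_s)² = 2.916 / (0.308)² = 30.73.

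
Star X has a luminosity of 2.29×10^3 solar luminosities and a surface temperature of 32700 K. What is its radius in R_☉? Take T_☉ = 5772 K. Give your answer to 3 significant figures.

R/R_☉ = √(L/L_☉) / (T/T_☉)² = √(2.29×10^3) / (5.665)²
       = 47.85 / 32.10 = 1.491.

1.49 R_☉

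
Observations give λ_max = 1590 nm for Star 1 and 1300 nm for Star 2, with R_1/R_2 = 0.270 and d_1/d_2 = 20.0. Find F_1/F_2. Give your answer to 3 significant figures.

Wien's law: T_1/T_2 = λ_2/λ_1 = 1300/1590 = 0.8176.
L_1/L_2 = (R_1/R_2)²(T_1/T_2)⁴ = (0.270)²(0.8176)⁴ = 0.03258.
F_1/F_2 = (L_1/L_2)/(d_1/d_2)² = 0.03258/(20.0)² = 8.144×10^-5.

8.14×10^-5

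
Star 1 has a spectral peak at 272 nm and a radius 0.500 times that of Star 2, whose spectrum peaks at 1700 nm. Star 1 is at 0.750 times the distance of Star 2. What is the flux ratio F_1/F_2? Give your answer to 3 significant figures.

Wien's law: T_1/T_2 = λ_2/λ_1 = 1700/272 = 6.250.
L_1/L_2 = (R_1/R_2)²(T_1/T_2)⁴ = (0.500)²(6.250)⁴ = 381.5.
F_1/F_2 = (L_1/L_2)/(d_1/d_2)² = 381.5/(0.750)² = 678.2.

678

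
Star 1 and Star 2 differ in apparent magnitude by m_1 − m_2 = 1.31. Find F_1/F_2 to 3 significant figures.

F_1/F_2 = 10^(−(m_1 − m_2)/2.5) = 10^(-1.31/2.5) = 10^-0.524 = 0.2992.

0.299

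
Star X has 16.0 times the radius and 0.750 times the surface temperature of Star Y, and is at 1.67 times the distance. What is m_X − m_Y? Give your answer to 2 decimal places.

L_X/L_Y = (16.0)²(0.750)⁴ = 81.00.
F_X/F_Y = (L_X/L_Y)/(d_X/d_Y)² = 81.00/2.789 = 29.04.
m_X − m_Y = −2.5 log₁₀(29.04) = -3.66.

-3.66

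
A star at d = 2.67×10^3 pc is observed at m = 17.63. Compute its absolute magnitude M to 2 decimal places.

5.50

M = m − 5 log₁₀(d/10 pc) = 17.63 − 5 log₁₀(2.67×10^3/10)
  = 17.63 − 5 × 2.427 = 17.63 − 12.13 = 5.50.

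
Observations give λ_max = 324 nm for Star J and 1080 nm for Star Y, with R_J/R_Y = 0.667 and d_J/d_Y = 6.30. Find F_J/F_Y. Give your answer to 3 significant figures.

1.38

Wien's law: T_J/T_Y = λ_Y/λ_J = 1080/324 = 3.333.
L_J/L_Y = (R_J/R_Y)²(T_J/T_Y)⁴ = (0.667)²(3.333)⁴ = 54.92.
F_J/F_Y = (L_J/L_Y)/(d_J/d_Y)² = 54.92/(6.30)² = 1.384.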